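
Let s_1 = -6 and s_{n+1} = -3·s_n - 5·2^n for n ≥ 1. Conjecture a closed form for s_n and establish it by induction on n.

s_n = -4(-3)^(n - 1) - 2^n

Computing the first terms: s_1 = -6, s_2 = 8, s_3 = -44. This suggests s_n = -4(-3)^(n - 1) - 2^n.
Base case (n = 1): the formula gives -6 = -6 = s_1.
Inductive step: suppose the statement holds for some m ≥ 1, so s_m = -4(-3)^(m - 1) - 2^m.
Then s_{m+1} = -3·s_m - 5·2^m = -3·(-4(-3)^(m - 1) - 2^m) - 5·2^m = -4(-3)^m - 2^(m + 1) = -4(-3)^((m+1) - 1) - 2^(m+1),
which is the claimed formula at n = m+1.
This completes the induction.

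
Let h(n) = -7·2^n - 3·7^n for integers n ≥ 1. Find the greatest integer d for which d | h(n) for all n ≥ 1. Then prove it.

Computing the first values: h(1) = -35 and h(2) = -175; gcd(-35, -175) = 35, so d ≤ 35.
We prove 35 | -7·2^n - 3·7^n for all n ≥ 1 by induction on n.
When n = 1: h(1) = -35 = 35·(-1), so 35 | h(1).
Inductive step: assume the claim holds for n = i, i.e. 35 | h(i). Then
h(i+1) − 7·h(i) = (-7·2^(i+1) - 3·7^(i+1)) − 7·(-7·2^i - 3·7^i) = (-7)·2^i·(2 − 7) = (35)·2^i. Since 35 | h(i) by the inductive hypothesis, 35 | 7·h(i); and 35 | 35 since 35 = 35·1. Therefore 35 | h(i+1).
By induction, the statement is established for all n ≥ 1.
Therefore the largest such d is 35.

d = 35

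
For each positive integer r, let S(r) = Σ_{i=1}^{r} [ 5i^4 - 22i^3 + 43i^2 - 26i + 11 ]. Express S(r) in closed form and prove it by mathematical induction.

S(r) = r(r^4 - 3r^3 + 5r^2 + 3r + 5)

We claim S(r) = r(r^4 - 3r^3 + 5r^2 + 3r + 5) for all r ≥ 1.
For the base case r = 1: S(1) = 11, and the closed form gives 11. They agree.
Inductive step: suppose the statement holds for some i ≥ 1, so S(i) = i(i^4 - 3i^3 + 5i^2 + 3i + 5).
Then S(i+1) = S(i) + (5i^4 - 2i^3 + 7i^2 + 14i + 11) = (i(i^4 - 3i^3 + 5i^2 + 3i + 5)) + (5i^4 - 2i^3 + 7i^2 + 14i + 11).
Simplifying, S(i+1) = (i + 1)(i^4 + i^3 + 2i^2 + 8i + 11) = (i+1)((i+1)^4 - 3(i+1)^3 + 5(i+1)^2 + 3(i+1) + 5),
which is the closed form with r = i+1.
Hence, by induction on r, the claim holds for every r ≥ 1.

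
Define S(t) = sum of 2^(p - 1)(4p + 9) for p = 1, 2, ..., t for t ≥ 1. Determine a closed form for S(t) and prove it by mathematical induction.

S(t) = 2^t(4t + 5) - 5

We claim S(t) = 2^t(4t + 5) - 5 for all t ≥ 1.
Base case (t = 1): S(1) = 13, and the closed form gives 13. They agree.
Inductive step: assume the claim holds for t = p, so S(p) = 2^p(4p + 5) - 5.
Then S(p+1) = S(p) + (2^p(4p + 13)) = (2^p(4p + 5) - 5) + (2^p(4p + 13)).
Simplifying, S(p+1) = 8·2^p·p + 18·2^p - 5 = 2^(p+1)(4(p+1) + 5) - 5,
which is the closed form with t = p+1.
By the principle of mathematical induction, the result holds for all t ≥ 1.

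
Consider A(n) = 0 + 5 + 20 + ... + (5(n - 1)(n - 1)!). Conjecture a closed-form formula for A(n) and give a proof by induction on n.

A(n) = 5n! - 5

We claim A(n) = 5n! - 5 for all n ≥ 1.
For the base case n = 1: A(1) = 0, and the closed form gives 0. They agree.
Suppose the result is true for n = r, so A(r) = 5r! - 5.
Then A(r+1) = A(r) + (5r·r!) = (5r! - 5) + (5r·r!).
Simplifying, A(r+1) = 5(r+1)! - 5,
which is the closed form with n = r+1.
By the principle of mathematical induction, the result holds for all n ≥ 1.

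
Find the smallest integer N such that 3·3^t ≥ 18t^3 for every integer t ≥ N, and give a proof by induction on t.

At t = 6: 2187 < 3888, so the inequality fails and N ≥ 7. We prove 3·3^t ≥ 18t^3 for all t ≥ 7.
For the base case t = 7: 3·3^t = 6561 and 18t^3 = 6174, so 6561 ≥ 6174.
Inductive step: suppose the statement holds for some m ≥ 7, so 3·3^m ≥ 18m^3.
Then 3·3^(m + 1) = 3·(3·3^m) ≥ 3·(18m^3).
Also, for m ≥ 7 we have 3·(18m^3) ≥ 18(m+1)^3, since 3 ≥ (1 + 1/m)^3 for all m ≥ 7.
Combining, 3·3^(m + 1) ≥ 18(m+1)^3.
Hence, by induction on t, the claim holds for every t ≥ 7.
Hence the smallest such N is 7.

N = 7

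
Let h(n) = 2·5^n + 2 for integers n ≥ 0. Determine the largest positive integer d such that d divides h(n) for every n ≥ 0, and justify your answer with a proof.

Computing the first values: h(0) = 4 and h(1) = 12; gcd(4, 12) = 4, so d ≤ 4.
We prove 4 | 2·5^n + 2 for all n ≥ 0 by induction on n.
When n = 0: h(0) = 4 = 4·(1), so 4 | h(0).
Suppose the result is true for n = j, i.e. 4 | h(j). Then
h(j+1) = 2·5^(j+1) + 2 = 5·(2·5^j + 2) - 8 = 5·h(j) - 8. The first term is divisible by 4 by the inductive hypothesis, and -8 is divisible by 4. Hence 4 | h(j+1).
Hence, by induction on n, the claim holds for every n ≥ 0.
Therefore the largest such d is 4.

d = 4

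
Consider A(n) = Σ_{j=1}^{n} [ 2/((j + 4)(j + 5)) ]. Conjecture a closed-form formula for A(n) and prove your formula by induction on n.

A(n) = 2n/(5(n + 5))

We claim A(n) = 2n/(5(n + 5)) for all n ≥ 1.
For the base case n = 1: A(1) = 1/15, and the closed form gives 1/15. They agree.
For the inductive step, assume it holds for an arbitrary j ≥ 1, so A(j) = 2j/(5(j + 5)).
Then A(j+1) = A(j) + (2/((j + 5)(j + 6))) = (2j/(5(j + 5))) + (2/((j + 5)(j + 6))).
Simplifying, A(j+1) = 2(j + 1)/(5(j + 6)) = 2(j+1)/(5((j+1) + 5)),
which is the closed form with n = j+1.
By the principle of mathematical induction, the result holds for all n ≥ 1.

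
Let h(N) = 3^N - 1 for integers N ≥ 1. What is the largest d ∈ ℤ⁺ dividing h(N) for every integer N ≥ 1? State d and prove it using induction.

d = 2

Computing the first values: h(1) = 2 and h(2) = 8; gcd(2, 8) = 2, so d ≤ 2.
We prove 2 | 3^N - 1 for all N ≥ 1 by induction on N.
When N = 1: h(1) = 2 = 2·(1), so 2 | h(1).
Inductive step: assume the claim holds for N = m, i.e. 2 | h(m). Then
3^{m+1} − 1^{m+1} = 3·3^m − 1·1^m = 3·(3^m − 1^m) + (2)·1^m. The first term is divisible by 2 by the inductive hypothesis, and the second term (2)·1^m is divisible by 2 since 2 | 2. Hence 2 | h(m+1).
By the principle of mathematical induction, the result holds for all N ≥ 1.
Therefore the largest such d is 2.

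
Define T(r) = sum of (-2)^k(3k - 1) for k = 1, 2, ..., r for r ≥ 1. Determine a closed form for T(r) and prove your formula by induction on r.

T(r) = 2(-2)^r·r

We claim T(r) = 2(-2)^r·r for all r ≥ 1.
For the base case r = 1: T(1) = -4, and the closed form gives -4. They agree.
Inductive step: suppose the statement holds for some k ≥ 1, so T(k) = 2(-2)^k·k.
Then T(k+1) = T(k) + ((-2)^(k + 1)(3k + 2)) = (2(-2)^k·k) + ((-2)^(k + 1)(3k + 2)).
Simplifying, T(k+1) = (-2)^(k + 2)(-k - 1) = 2(-2)^(k+1)·(k+1),
which is the closed form with r = k+1.
Hence, by induction on r, the claim holds for every r ≥ 1.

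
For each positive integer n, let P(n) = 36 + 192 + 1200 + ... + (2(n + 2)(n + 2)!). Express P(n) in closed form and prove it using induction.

P(n) = 2(n + 3)! - 12

We claim P(n) = 2(n + 3)! - 12 for all n ≥ 1.
When n = 1: P(1) = 36, and the closed form gives 36. They agree.
Suppose the result is true for n = r, so P(r) = 2(r + 3)! - 12.
Then P(r+1) = P(r) + (2(r + 3)(r + 3)!) = (2(r + 3)! - 12) + (2(r + 3)(r + 3)!).
Simplifying, P(r+1) = 2((r+1) + 3)! - 12,
which is the closed form with n = r+1.
By the principle of mathematical induction, the result holds for all n ≥ 1.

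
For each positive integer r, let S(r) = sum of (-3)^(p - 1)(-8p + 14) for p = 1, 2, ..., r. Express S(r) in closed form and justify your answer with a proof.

S(r) = (-3)^r(2r - 3) + 3

We claim S(r) = (-3)^r(2r - 3) + 3 for all r ≥ 1.
Base case (r = 1): S(1) = 6, and the closed form gives 6. They agree.
For the inductive step, assume it holds for an arbitrary p ≥ 1, so S(p) = (-3)^p(2p - 3) + 3.
Then S(p+1) = S(p) + ((-3)^p(-8p + 6)) = ((-3)^p(2p - 3) + 3) + ((-3)^p(-8p + 6)).
Simplifying, S(p+1) = -6(-3)^p·p + 3(-3)^p + 3 = (-3)^(p+1)(2(p+1) - 3) + 3,
which is the closed form with r = p+1.
By the principle of mathematical induction, the result holds for all r ≥ 1.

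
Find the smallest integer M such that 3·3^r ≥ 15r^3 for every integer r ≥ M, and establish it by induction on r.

M = 7

At r = 6: 2187 < 3240, so the inequality fails and M ≥ 7. We prove 3·3^r ≥ 15r^3 for all r ≥ 7.
Base step (r = 7): 3·3^r = 6561 and 15r^3 = 5145, so 6561 ≥ 5145.
Inductive step: suppose the statement holds for some i ≥ 7, so 3·3^i ≥ 15i^3.
Then 3·3^(i + 1) = 3·(3·3^i) ≥ 3·(15i^3).
Also, for i ≥ 7 we have 3·(15i^3) ≥ 15(i+1)^3, since 3 ≥ (1 + 1/i)^3 for all i ≥ 7.
Combining, 3·3^(i + 1) ≥ 15(i+1)^3.
By induction, the statement is established for all r ≥ 7.
Hence the smallest such M is 7.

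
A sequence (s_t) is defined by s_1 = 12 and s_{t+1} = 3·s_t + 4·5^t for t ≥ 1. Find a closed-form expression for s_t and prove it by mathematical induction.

Computing the first terms: s_1 = 12, s_2 = 56, s_3 = 268. This suggests s_t = 2·3^(t - 1) + 2·5^t.
When t = 1: the formula gives 12 = 12 = s_1.
For the inductive step, assume it holds for an arbitrary k ≥ 1, so s_k = 2·3^(k - 1) + 2·5^k.
Then s_{k+1} = 3·s_k + 4·5^k = 3·(2·3^(k - 1) + 2·5^k) + 4·5^k = 2·3^k + 2·5^(k + 1) = 2·3^((k+1) - 1) + 2·5^(k+1),
which is the claimed formula at t = k+1.
This completes the induction.

s_t = 2·3^(t - 1) + 2·5^t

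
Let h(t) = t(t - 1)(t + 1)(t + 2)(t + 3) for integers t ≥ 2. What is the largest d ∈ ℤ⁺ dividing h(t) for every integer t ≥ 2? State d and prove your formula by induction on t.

Computing the first values: h(2) = 120 and h(3) = 720; gcd(120, 720) = 120, so d ≤ 120.
We prove 120 | t(t - 1)(t + 1)(t + 2)(t + 3) for all t ≥ 2 by induction on t.
When t = 2: h(2) = 120 = 120·(1), so 120 | h(2).
For the inductive step, assume it holds for an arbitrary p ≥ 2, i.e. 120 | h(p). Then
h(p+1) − h(p) = p·(p+1)·(p+2)·(p+3)·(p+4) − (p-1)·p·(p+1)·(p+2)·(p+3) = p·(p+1)·(p+2)·(p+3)·[(p+4) − (p-1)] = 5·p·(p+1)·(p+2)·(p+3). The product of 4 consecutive integers is divisible by (4)! = 24, so h(p+1) − h(p) is divisible by 5·24 = 120. By the inductive hypothesis 120 | h(p), hence 120 | h(p+1).
Hence, by induction on t, the claim holds for every t ≥ 2.
Therefore the largest such d is 120.

d = 120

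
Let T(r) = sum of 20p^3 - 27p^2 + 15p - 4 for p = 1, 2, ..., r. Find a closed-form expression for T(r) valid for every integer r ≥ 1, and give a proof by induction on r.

T(r) = r(5r^3 + r^2 - r - 1)

We claim T(r) = r(5r^3 + r^2 - r - 1) for all r ≥ 1.
Base step (r = 1): T(1) = 4, and the closed form gives 4. They agree.
Suppose the result is true for r = p, so T(p) = p(5p^3 + p^2 - p - 1).
Then T(p+1) = T(p) + (20p^3 + 33p^2 + 21p + 4) = (p(5p^3 + p^2 - p - 1)) + (20p^3 + 33p^2 + 21p + 4).
Simplifying, T(p+1) = (p + 1)(5p^3 + 16p^2 + 16p + 4) = (p+1)(5(p+1)^3 + (p+1)^2 - (p+1) - 1),
which is the closed form with r = p+1.
This completes the induction.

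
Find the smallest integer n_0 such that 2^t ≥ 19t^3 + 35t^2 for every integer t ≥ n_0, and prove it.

n_0 = 17

At t = 16: 65536 < 86784, so the inequality fails and n_0 ≥ 17. We prove 2^t ≥ 19t^3 + 35t^2 for all t ≥ 17.
For the base case t = 17: 2^t = 131072 and 19t^3 + 35t^2 = 103462, so 131072 ≥ 103462.
Inductive step: assume the claim holds for t = k, so 2^k ≥ 19k^3 + 35k^2.
Then 2^(k + 1) = 2·(2^k) ≥ 2·(19k^3 + 35k^2).
Also, for k ≥ 17 we have 2·(19k^3 + 35k^2) ≥ 19(k+1)^3 + 35(k+1)^2, since 2·(19k^3 + 35k^2) − (19(k+1)^3 + 35(k+1)^2) = 19k^3 - 22k^2 - 127k - 54, which is nonnegative for all k ≥ 17.
Combining, 2^(k + 1) ≥ 19(k+1)^3 + 35(k+1)^2.
This completes the induction.
Hence the smallest such n_0 is 17.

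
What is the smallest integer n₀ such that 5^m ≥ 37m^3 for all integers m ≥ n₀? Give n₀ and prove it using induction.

At m = 5: 3125 < 4625, so the inequality fails and n₀ ≥ 6. We prove 5^m ≥ 37m^3 for all m ≥ 6.
When m = 6: 5^m = 15625 and 37m^3 = 7992, so 15625 ≥ 7992.
Suppose the result is true for m = j, so 5^j ≥ 37j^3.
Then 5^(j + 1) = 5·(5^j) ≥ 5·(37j^3).
Also, for j ≥ 6 we have 5·(37j^3) ≥ 37(j+1)^3, since 5 ≥ (1 + 1/j)^3 for all j ≥ 6.
Combining, 5^(j + 1) ≥ 37(j+1)^3.
By the principle of mathematical induction, the result holds for all m ≥ 6.
Hence the smallest such n₀ is 6.

n₀ = 6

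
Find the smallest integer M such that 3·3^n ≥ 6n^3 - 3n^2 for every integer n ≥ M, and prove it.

At n = 4: 243 < 336, so the inequality fails and M ≥ 5. We prove 3·3^n ≥ 6n^3 - 3n^2 for all n ≥ 5.
Base step (n = 5): 3·3^n = 729 and 6n^3 - 3n^2 = 675, so 729 ≥ 675.
Suppose the result is true for n = i, so 3·3^i ≥ 6i^3 - 3i^2.
Then 3·3^(i + 1) = 3·(3·3^i) ≥ 3·(6i^3 - 3i^2).
Also, for i ≥ 5 we have 3·(6i^3 - 3i^2) ≥ 6(i+1)^3 - 3(i+1)^2, since 3·(6i^3 - 3i^2) − (6(i+1)^3 - 3(i+1)^2) = 12i^3 - 24i^2 - 12i - 3, which is nonnegative for all i ≥ 5.
Combining, 3·3^(i + 1) ≥ 6(i+1)^3 - 3(i+1)^2.
Hence, by induction on n, the claim holds for every n ≥ 5.
Hence the smallest such M is 5.

M = 5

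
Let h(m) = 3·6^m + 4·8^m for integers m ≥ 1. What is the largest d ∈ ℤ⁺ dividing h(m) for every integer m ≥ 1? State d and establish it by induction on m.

d = 2

Computing the first values: h(1) = 50 and h(2) = 364; gcd(50, 364) = 2, so d ≤ 2.
We prove 2 | 3·6^m + 4·8^m for all m ≥ 1 by induction on m.
Base case (m = 1): h(1) = 50 = 2·(25), so 2 | h(1).
For the inductive step, assume it holds for an arbitrary p ≥ 1, i.e. 2 | h(p). Then
h(p+1) − 8·h(p) = (3·6^(p+1) + 4·8^(p+1)) − 8·(3·6^p + 4·8^p) = (3)·6^p·(6 − 8) = (-6)·6^p. Since 2 | h(p) by the inductive hypothesis, 2 | 8·h(p); and 2 | -6 since -6 = 2·-3. Therefore 2 | h(p+1).
This completes the induction.
Therefore the largest such d is 2.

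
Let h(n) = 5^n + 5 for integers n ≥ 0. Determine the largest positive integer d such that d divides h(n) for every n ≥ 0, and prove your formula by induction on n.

Computing the first values: h(0) = 6 and h(1) = 10; gcd(6, 10) = 2, so d ≤ 2.
We prove 2 | 5^n + 5 for all n ≥ 0 by induction on n.
For the base case n = 0: h(0) = 6 = 2·(3), so 2 | h(0).
Inductive step: suppose the statement holds for some i ≥ 0, i.e. 2 | h(i). Then
h(i+1) = 5^(i+1) + 5 = 5·(5^i + 5) - 20 = 5·h(i) - 20. The first term is divisible by 2 by the inductive hypothesis, and -20 is divisible by 2. Hence 2 | h(i+1).
By the principle of mathematical induction, the result holds for all n ≥ 0.
Therefore the largest such d is 2.

d = 2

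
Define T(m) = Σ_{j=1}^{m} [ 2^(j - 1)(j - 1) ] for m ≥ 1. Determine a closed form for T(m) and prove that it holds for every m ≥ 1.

T(m) = 2^m(m - 2) + 2

We claim T(m) = 2^m(m - 2) + 2 for all m ≥ 1.
For the base case m = 1: T(1) = 0, and the closed form gives 0. They agree.
Inductive step: assume the claim holds for m = j, so T(j) = 2^j(j - 2) + 2.
Then T(j+1) = T(j) + (2^j·j) = (2^j(j - 2) + 2) + (2^j·j).
Simplifying, T(j+1) = 2·2^j·j - 2·2^j + 2 = 2^(j+1)((j+1) - 2) + 2,
which is the closed form with m = j+1.
This completes the induction.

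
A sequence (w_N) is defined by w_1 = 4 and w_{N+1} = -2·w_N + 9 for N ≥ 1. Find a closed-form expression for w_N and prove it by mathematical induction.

w_N = (-2)^(N - 1) + 3

Computing the first terms: w_1 = 4, w_2 = 1, w_3 = 7. This suggests w_N = (-2)^(N - 1) + 3.
When N = 1: the formula gives 4 = 4 = w_1.
Inductive step: assume the claim holds for N = j, so w_j = (-2)^(j - 1) + 3.
Then w_{j+1} = -2·w_j + 9 = -2·((-2)^(j - 1) + 3) + 9 = (-2)^j + 3 = (-2)^((j+1) - 1) + 3,
which is the claimed formula at N = j+1.
By induction, the statement is established for all N ≥ 1.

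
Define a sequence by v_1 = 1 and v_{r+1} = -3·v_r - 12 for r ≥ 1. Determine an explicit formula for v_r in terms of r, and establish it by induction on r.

Computing the first terms: v_1 = 1, v_2 = -15, v_3 = 33. This suggests v_r = 4(-3)^(r - 1) - 3.
Base case (r = 1): the formula gives 1 = 1 = v_1.
Inductive step: suppose the statement holds for some p ≥ 1, so v_p = 4(-3)^(p - 1) - 3.
Then v_{p+1} = -3·v_p - 12 = -3·(4(-3)^(p - 1) - 3) - 12 = 4(-3)^p - 3 = 4(-3)^((p+1) - 1) - 3,
which is the claimed formula at r = p+1.
Hence, by induction on r, the claim holds for every r ≥ 1.

v_r = 4(-3)^(r - 1) - 3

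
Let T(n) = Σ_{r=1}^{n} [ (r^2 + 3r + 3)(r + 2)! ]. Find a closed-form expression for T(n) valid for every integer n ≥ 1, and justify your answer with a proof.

T(n) = (n + 1)(n + 3)! - 6

We claim T(n) = (n + 1)(n + 3)! - 6 for all n ≥ 1.
Base case (n = 1): T(1) = 42, and the closed form gives 42. They agree.
Inductive step: suppose the statement holds for some r ≥ 1, so T(r) = (r + 1)(r + 3)! - 6.
Then T(r+1) = T(r) + ((r^2 + 5r + 7)(r + 3)!) = ((r + 1)(r + 3)! - 6) + ((r^2 + 5r + 7)(r + 3)!).
Simplifying, T(r+1) = ((r+1) + 1)((r+1) + 3)! - 6,
which is the closed form with n = r+1.
This completes the induction.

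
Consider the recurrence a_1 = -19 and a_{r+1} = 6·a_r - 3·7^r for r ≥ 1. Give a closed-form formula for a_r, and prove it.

Computing the first terms: a_1 = -19, a_2 = -135, a_3 = -957. This suggests a_r = 2·6^(r - 1) - 3·7^r.
When r = 1: the formula gives -19 = -19 = a_1.
For the inductive step, assume it holds for an arbitrary m ≥ 1, so a_m = 2·6^(m - 1) - 3·7^m.
Then a_{m+1} = 6·a_m - 3·7^m = 6·(2·6^(m - 1) - 3·7^m) - 3·7^m = 2·6^m - 3·7^(m + 1) = 2·6^((m+1) - 1) - 3·7^(m+1),
which is the claimed formula at r = m+1.
Hence, by induction on r, the claim holds for every r ≥ 1.

a_r = 2·6^(r - 1) - 3·7^r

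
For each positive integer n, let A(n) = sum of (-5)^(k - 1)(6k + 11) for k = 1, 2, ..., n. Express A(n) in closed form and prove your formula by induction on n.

We claim A(n) = -(-5)^n(n + 2) + 2 for all n ≥ 1.
Base step (n = 1): A(1) = 17, and the closed form gives 17. They agree.
For the inductive step, assume it holds for an arbitrary k ≥ 1, so A(k) = -(-5)^k(k + 2) + 2.
Then A(k+1) = A(k) + ((-5)^k(6k + 17)) = (-(-5)^k(k + 2) + 2) + ((-5)^k(6k + 17)).
Simplifying, A(k+1) = 5(-5)^k·k + 15(-5)^k + 2 = -(-5)^(k+1)((k+1) + 2) + 2,
which is the closed form with n = k+1.
By the principle of mathematical induction, the result holds for all n ≥ 1.

A(n) = -(-5)^n(n + 2) + 2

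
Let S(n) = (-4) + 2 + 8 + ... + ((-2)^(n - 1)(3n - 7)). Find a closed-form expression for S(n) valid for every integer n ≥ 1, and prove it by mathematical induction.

S(n) = (-2)^n(-n + 2) - 2

We claim S(n) = (-2)^n(-n + 2) - 2 for all n ≥ 1.
Base case (n = 1): S(1) = -4, and the closed form gives -4. They agree.
Inductive step: assume the claim holds for n = k, so S(k) = (-2)^k(-k + 2) - 2.
Then S(k+1) = S(k) + ((-2)^k(3k - 4)) = ((-2)^k(-k + 2) - 2) + ((-2)^k(3k - 4)).
Simplifying, S(k+1) = 2(-2)^k·k - 2(-2)^k - 2 = (-2)^(k+1)(-(k+1) + 2) - 2,
which is the closed form with n = k+1.
By the principle of mathematical induction, the result holds for all n ≥ 1.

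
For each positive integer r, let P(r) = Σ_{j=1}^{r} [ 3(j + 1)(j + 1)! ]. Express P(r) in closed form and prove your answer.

We claim P(r) = 3(r + 2)! - 6 for all r ≥ 1.
Base step (r = 1): P(1) = 12, and the closed form gives 12. They agree.
Inductive step: assume the claim holds for r = j, so P(j) = 3(j + 2)! - 6.
Then P(j+1) = P(j) + (3(j + 2)(j + 2)!) = (3(j + 2)! - 6) + (3(j + 2)(j + 2)!).
Simplifying, P(j+1) = 3((j+1) + 2)! - 6,
which is the closed form with r = j+1.
Hence, by induction on r, the claim holds for every r ≥ 1.

P(r) = 3(r + 2)! - 6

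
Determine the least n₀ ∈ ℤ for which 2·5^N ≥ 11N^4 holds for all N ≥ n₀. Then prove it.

At N = 5: 6250 < 6875, so the inequality fails and n₀ ≥ 6. We prove 2·5^N ≥ 11N^4 for all N ≥ 6.
For the base case N = 6: 2·5^N = 31250 and 11N^4 = 14256, so 31250 ≥ 14256.
Inductive step: assume the claim holds for N = p, so 2·5^p ≥ 11p^4.
Then 2·5^(p + 1) = 5·(2·5^p) ≥ 5·(11p^4).
Also, for p ≥ 6 we have 5·(11p^4) ≥ 11(p+1)^4, since 5 ≥ (1 + 1/p)^4 for all p ≥ 6.
Combining, 2·5^(p + 1) ≥ 11(p+1)^4.
This completes the induction.
Hence the smallest such n₀ is 6.

n₀ = 6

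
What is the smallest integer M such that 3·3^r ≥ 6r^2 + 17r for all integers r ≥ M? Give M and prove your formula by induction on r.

M = 4

At r = 3: 81 < 105, so the inequality fails and M ≥ 4. We prove 3·3^r ≥ 6r^2 + 17r for all r ≥ 4.
When r = 4: 3·3^r = 243 and 6r^2 + 17r = 164, so 243 ≥ 164.
Inductive step: suppose the statement holds for some j ≥ 4, so 3·3^j ≥ 6j^2 + 17j.
Then 3·3^(j + 1) = 3·(3·3^j) ≥ 3·(6j^2 + 17j).
Also, for j ≥ 4 we have 3·(6j^2 + 17j) ≥ 6(j+1)^2 + 17(j+1), since 3·(6j^2 + 17j) − (6(j+1)^2 + 17(j+1)) = 12j^2 + 22j - 23, which is nonnegative for all j ≥ 4.
Combining, 3·3^(j + 1) ≥ 6(j+1)^2 + 17(j+1).
Hence, by induction on r, the claim holds for every r ≥ 4.
Hence the smallest such M is 4.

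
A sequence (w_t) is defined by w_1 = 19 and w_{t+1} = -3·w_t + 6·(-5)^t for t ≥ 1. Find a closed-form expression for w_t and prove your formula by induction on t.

w_t = 4(-3)^(t - 1) - 3(-5)^t

Computing the first terms: w_1 = 19, w_2 = -87, w_3 = 411. This suggests w_t = 4(-3)^(t - 1) - 3(-5)^t.
Base step (t = 1): the formula gives 19 = 19 = w_1.
Suppose the result is true for t = p, so w_p = 4(-3)^(p - 1) - 3(-5)^p.
Then w_{p+1} = -3·w_p + 6·(-5)^p = -3·(4(-3)^(p - 1) - 3(-5)^p) + 6·(-5)^p = 4(-3)^p - 3(-5)^(p + 1) = 4(-3)^((p+1) - 1) - 3(-5)^(p+1),
which is the claimed formula at t = p+1.
Hence, by induction on t, the claim holds for every t ≥ 1.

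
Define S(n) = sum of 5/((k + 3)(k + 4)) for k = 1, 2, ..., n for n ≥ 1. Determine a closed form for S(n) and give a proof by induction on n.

S(n) = 5n/(4(n + 4))

We claim S(n) = 5n/(4(n + 4)) for all n ≥ 1.
When n = 1: S(1) = 1/4, and the closed form gives 1/4. They agree.
Suppose the result is true for n = k, so S(k) = 5k/(4(k + 4)).
Then S(k+1) = S(k) + (5/((k + 4)(k + 5))) = (5k/(4(k + 4))) + (5/((k + 4)(k + 5))).
Simplifying, S(k+1) = 5(k + 1)/(4(k + 5)) = 5(k+1)/(4((k+1) + 4)),
which is the closed form with n = k+1.
By induction, the statement is established for all n ≥ 1.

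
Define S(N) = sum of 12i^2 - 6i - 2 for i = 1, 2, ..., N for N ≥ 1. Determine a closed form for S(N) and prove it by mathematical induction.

S(N) = N(4N^2 + 3N - 3)

We claim S(N) = N(4N^2 + 3N - 3) for all N ≥ 1.
For the base case N = 1: S(1) = 4, and the closed form gives 4. They agree.
Suppose the result is true for N = i, so S(i) = i(4i^2 + 3i - 3).
Then S(i+1) = S(i) + (12i^2 + 18i + 4) = (i(4i^2 + 3i - 3)) + (12i^2 + 18i + 4).
Simplifying, S(i+1) = (i + 1)(4i^2 + 11i + 4) = (i+1)(4(i+1)^2 + 3(i+1) - 3),
which is the closed form with N = i+1.
Hence, by induction on N, the claim holds for every N ≥ 1.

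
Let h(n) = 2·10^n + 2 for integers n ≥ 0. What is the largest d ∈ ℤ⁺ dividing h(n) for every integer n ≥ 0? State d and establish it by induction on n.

Computing the first values: h(0) = 4 and h(1) = 22; gcd(4, 22) = 2, so d ≤ 2.
We prove 2 | 2·10^n + 2 for all n ≥ 0 by induction on n.
Base case (n = 0): h(0) = 4 = 2·(2), so 2 | h(0).
Inductive step: assume the claim holds for n = k, i.e. 2 | h(k). Then
h(k+1) = 2·10^(k+1) + 2 = 10·(2·10^k + 2) - 18 = 10·h(k) - 18. The first term is divisible by 2 by the inductive hypothesis, and -18 is divisible by 2. Hence 2 | h(k+1).
By the principle of mathematical induction, the result holds for all n ≥ 0.
Therefore the largest such d is 2.

d = 2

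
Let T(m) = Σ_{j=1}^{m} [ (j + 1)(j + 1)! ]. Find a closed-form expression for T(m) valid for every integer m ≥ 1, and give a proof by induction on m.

We claim T(m) = (m + 2)! - 2 for all m ≥ 1.
When m = 1: T(1) = 4, and the closed form gives 4. They agree.
Inductive step: suppose the statement holds for some j ≥ 1, so T(j) = (j + 2)! - 2.
Then T(j+1) = T(j) + ((j + 2)(j + 2)!) = ((j + 2)! - 2) + ((j + 2)(j + 2)!).
Simplifying, T(j+1) = ((j+1) + 2)! - 2,
which is the closed form with m = j+1.
This completes the induction.

T(m) = (m + 2)! - 2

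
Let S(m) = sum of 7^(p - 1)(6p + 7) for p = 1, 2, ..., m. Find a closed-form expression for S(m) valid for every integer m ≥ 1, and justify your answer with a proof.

We claim S(m) = 7^m(m + 1) - 1 for all m ≥ 1.
Base step (m = 1): S(1) = 13, and the closed form gives 13. They agree.
Inductive step: suppose the statement holds for some p ≥ 1, so S(p) = 7^p(p + 1) - 1.
Then S(p+1) = S(p) + (7^p(6p + 13)) = (7^p(p + 1) - 1) + (7^p(6p + 13)).
Simplifying, S(p+1) = 7·7^p·p + 14·7^p - 1 = 7^(p+1)((p+1) + 1) - 1,
which is the closed form with m = p+1.
This completes the induction.

S(m) = 7^m(m + 1) - 1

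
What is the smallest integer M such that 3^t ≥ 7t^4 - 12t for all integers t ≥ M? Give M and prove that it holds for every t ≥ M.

At t = 10: 59049 < 69880, so the inequality fails and M ≥ 11. We prove 3^t ≥ 7t^4 - 12t for all t ≥ 11.
For the base case t = 11: 3^t = 177147 and 7t^4 - 12t = 102355, so 177147 ≥ 102355.
Suppose the result is true for t = j, so 3^j ≥ 7j^4 - 12j.
Then 3^(j + 1) = 3·(3^j) ≥ 3·(7j^4 - 12j).
Also, for j ≥ 11 we have 3·(7j^4 - 12j) ≥ 7(j+1)^4 - 12(j+1), since 3·(7j^4 - 12j) − (7(j+1)^4 - 12(j+1)) = 14j^4 - 28j^3 - 42j^2 - 52j + 5, which is nonnegative for all j ≥ 11.
Combining, 3^(j + 1) ≥ 7(j+1)^4 - 12(j+1).
By the principle of mathematical induction, the result holds for all t ≥ 11.
Hence the smallest such M is 11.

M = 11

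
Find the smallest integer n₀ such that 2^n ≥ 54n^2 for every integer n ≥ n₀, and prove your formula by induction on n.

n₀ = 14

At n = 13: 8192 < 9126, so the inequality fails and n₀ ≥ 14. We prove 2^n ≥ 54n^2 for all n ≥ 14.
When n = 14: 2^n = 16384 and 54n^2 = 10584, so 16384 ≥ 10584.
Suppose the result is true for n = i, so 2^i ≥ 54i^2.
Then 2^(i + 1) = 2·(2^i) ≥ 2·(54i^2).
Also, for i ≥ 14 we have 2·(54i^2) ≥ 54(i+1)^2, since 2 ≥ (1 + 1/i)^2 for all i ≥ 14.
Combining, 2^(i + 1) ≥ 54(i+1)^2.
By the principle of mathematical induction, the result holds for all n ≥ 14.
Hence the smallest such n₀ is 14.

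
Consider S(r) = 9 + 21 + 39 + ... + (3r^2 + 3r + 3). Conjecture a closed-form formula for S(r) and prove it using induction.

We claim S(r) = r(r^2 + 3r + 5) for all r ≥ 1.
Base step (r = 1): S(1) = 9, and the closed form gives 9. They agree.
Inductive step: assume the claim holds for r = i, so S(i) = i(i^2 + 3i + 5).
Then S(i+1) = S(i) + (3i + 3(i + 1)^2 + 6) = (i(i^2 + 3i + 5)) + (3i + 3(i + 1)^2 + 6).
Simplifying, S(i+1) = (i + 1)(i^2 + 5i + 9) = (i+1)((i+1)^2 + 3(i+1) + 5),
which is the closed form with r = i+1.
Hence, by induction on r, the claim holds for every r ≥ 1.

S(r) = r(r^2 + 3r + 5)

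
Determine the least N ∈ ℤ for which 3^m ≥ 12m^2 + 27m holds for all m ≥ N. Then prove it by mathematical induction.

N = 6

At m = 5: 243 < 435, so the inequality fails and N ≥ 6. We prove 3^m ≥ 12m^2 + 27m for all m ≥ 6.
For the base case m = 6: 3^m = 729 and 12m^2 + 27m = 594, so 729 ≥ 594.
Suppose the result is true for m = k, so 3^k ≥ 12k^2 + 27k.
Then 3^(k + 1) = 3·(3^k) ≥ 3·(12k^2 + 27k).
Also, for k ≥ 6 we have 3·(12k^2 + 27k) ≥ 12(k+1)^2 + 27(k+1), since 3·(12k^2 + 27k) − (12(k+1)^2 + 27(k+1)) = 24k^2 + 30k - 39, which is nonnegative for all k ≥ 6.
Combining, 3^(k + 1) ≥ 12(k+1)^2 + 27(k+1).
By the principle of mathematical induction, the result holds for all m ≥ 6.
Hence the smallest such N is 6.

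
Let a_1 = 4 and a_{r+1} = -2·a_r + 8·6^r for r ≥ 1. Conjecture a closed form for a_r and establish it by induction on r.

a_r = (-2)^r + 6^r

Computing the first terms: a_1 = 4, a_2 = 40, a_3 = 208. This suggests a_r = (-2)^r + 6^r.
Base case (r = 1): the formula gives 4 = 4 = a_1.
Inductive step: suppose the statement holds for some m ≥ 1, so a_m = (-2)^m + 6^m.
Then a_{m+1} = -2·a_m + 8·6^m = -2·((-2)^m + 6^m) + 8·6^m = (-2)^(m + 1) + 6^(m + 1),
which is the claimed formula at r = m+1.
This completes the induction.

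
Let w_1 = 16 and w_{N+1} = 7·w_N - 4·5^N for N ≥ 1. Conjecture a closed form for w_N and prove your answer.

w_N = 2·5^N + 6·7^(N - 1)

Computing the first terms: w_1 = 16, w_2 = 92, w_3 = 544. This suggests w_N = 2·5^N + 6·7^(N - 1).
Base case (N = 1): the formula gives 16 = 16 = w_1.
Suppose the result is true for N = p, so w_p = 2·5^p + 6·7^(p - 1).
Then w_{p+1} = 7·w_p - 4·5^p = 7·(2·5^p + 6·7^(p - 1)) - 4·5^p = 2·5^(p + 1) + 6·7^p = 2·5^(p+1) + 6·7^((p+1) - 1),
which is the claimed formula at N = p+1.
By the principle of mathematical induction, the result holds for all N ≥ 1.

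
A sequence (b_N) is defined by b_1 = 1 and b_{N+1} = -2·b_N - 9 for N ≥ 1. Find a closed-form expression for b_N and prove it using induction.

b_N = (-2)^(N + 1) - 3

Computing the first terms: b_1 = 1, b_2 = -11, b_3 = 13. This suggests b_N = (-2)^(N + 1) - 3.
Base case (N = 1): the formula gives 1 = 1 = b_1.
For the inductive step, assume it holds for an arbitrary m ≥ 1, so b_m = (-2)^(m + 1) - 3.
Then b_{m+1} = -2·b_m - 9 = -2·((-2)^(m + 1) - 3) - 9 = (-2)^(m + 2) - 3 = (-2)^((m+1) + 1) - 3,
which is the claimed formula at N = m+1.
By the principle of mathematical induction, the result holds for all N ≥ 1.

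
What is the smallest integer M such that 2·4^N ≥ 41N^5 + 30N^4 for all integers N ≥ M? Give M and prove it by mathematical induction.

At N = 10: 2097152 < 4400000, so the inequality fails and M ≥ 11. We prove 2·4^N ≥ 41N^5 + 30N^4 for all N ≥ 11.
Base case (N = 11): 2·4^N = 8388608 and 41N^5 + 30N^4 = 7042321, so 8388608 ≥ 7042321.
For the inductive step, assume it holds for an arbitrary m ≥ 11, so 2·4^m ≥ 41m^5 + 30m^4.
Then 2·4^(m + 1) = 4·(2·4^m) ≥ 4·(41m^5 + 30m^4).
Also, for m ≥ 11 we have 4·(41m^5 + 30m^4) ≥ 41(m+1)^5 + 30(m+1)^4, since 4·(41m^5 + 30m^4) − (41(m+1)^5 + 30(m+1)^4) = 123m^5 - 115m^4 - 530m^3 - 590m^2 - 325m - 71, which is nonnegative for all m ≥ 11.
Combining, 2·4^(m + 1) ≥ 41(m+1)^5 + 30(m+1)^4.
By induction, the statement is established for all N ≥ 11.
Hence the smallest such M is 11.

M = 11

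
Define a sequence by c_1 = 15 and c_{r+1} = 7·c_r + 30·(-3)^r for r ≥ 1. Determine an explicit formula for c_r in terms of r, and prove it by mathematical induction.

c_r = (-3)^(r + 1) + 6·7^(r - 1)

Computing the first terms: c_1 = 15, c_2 = 15, c_3 = 375. This suggests c_r = (-3)^(r + 1) + 6·7^(r - 1).
Base step (r = 1): the formula gives 15 = 15 = c_1.
Suppose the result is true for r = p, so c_p = (-3)^(p + 1) + 6·7^(p - 1).
Then c_{p+1} = 7·c_p + 30·(-3)^p = 7·((-3)^(p + 1) + 6·7^(p - 1)) + 30·(-3)^p = (-3)^(p + 2) + 6·7^p = (-3)^((p+1) + 1) + 6·7^((p+1) - 1),
which is the claimed formula at r = p+1.
Hence, by induction on r, the claim holds for every r ≥ 1.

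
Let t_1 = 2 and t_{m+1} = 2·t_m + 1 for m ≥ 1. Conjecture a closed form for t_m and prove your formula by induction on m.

Computing the first terms: t_1 = 2, t_2 = 5, t_3 = 11. This suggests t_m = 3·2^(m - 1) - 1.
Base step (m = 1): the formula gives 2 = 2 = t_1.
Inductive step: suppose the statement holds for some j ≥ 1, so t_j = 3·2^(j - 1) - 1.
Then t_{j+1} = 2·t_j + 1 = 2·(3·2^(j - 1) - 1) + 1 = 3·2^j - 1 = 3·2^((j+1) - 1) - 1,
which is the claimed formula at m = j+1.
This completes the induction.

t_m = 3·2^(m - 1) - 1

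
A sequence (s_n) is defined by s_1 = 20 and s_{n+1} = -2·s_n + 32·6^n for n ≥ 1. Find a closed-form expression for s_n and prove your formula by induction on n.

s_n = -(-2)^(n + 1) + 4·6^n

Computing the first terms: s_1 = 20, s_2 = 152, s_3 = 848. This suggests s_n = -(-2)^(n + 1) + 4·6^n.
Base step (n = 1): the formula gives 20 = 20 = s_1.
For the inductive step, assume it holds for an arbitrary k ≥ 1, so s_k = -(-2)^(k + 1) + 4·6^k.
Then s_{k+1} = -2·s_k + 32·6^k = -2·(-(-2)^(k + 1) + 4·6^k) + 32·6^k = -(-2)^(k + 2) + 4·6^(k + 1) = -(-2)^((k+1) + 1) + 4·6^(k+1),
which is the claimed formula at n = k+1.
By the principle of mathematical induction, the result holds for all n ≥ 1.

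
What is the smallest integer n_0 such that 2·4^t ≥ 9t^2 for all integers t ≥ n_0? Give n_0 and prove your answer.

At t = 2: 32 < 36, so the inequality fails and n_0 ≥ 3. We prove 2·4^t ≥ 9t^2 for all t ≥ 3.
When t = 3: 2·4^t = 128 and 9t^2 = 81, so 128 ≥ 81.
Inductive step: assume the claim holds for t = r, so 2·4^r ≥ 9r^2.
Then 2·4^(r + 1) = 4·(2·4^r) ≥ 4·(9r^2).
Also, for r ≥ 3 we have 4·(9r^2) ≥ 9(r+1)^2, since 4 ≥ (1 + 1/r)^2 for all r ≥ 3.
Combining, 2·4^(r + 1) ≥ 9(r+1)^2.
This completes the induction.
Hence the smallest such n_0 is 3.

n_0 = 3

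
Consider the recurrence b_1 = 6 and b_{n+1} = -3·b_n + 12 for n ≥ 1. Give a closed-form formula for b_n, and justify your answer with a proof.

b_n = -(-3)^n + 3

Computing the first terms: b_1 = 6, b_2 = -6, b_3 = 30. This suggests b_n = -(-3)^n + 3.
For the base case n = 1: the formula gives 6 = 6 = b_1.
Inductive step: assume the claim holds for n = m, so b_m = -(-3)^m + 3.
Then b_{m+1} = -3·b_m + 12 = -3·(-(-3)^m + 3) + 12 = -(-3)^(m + 1) + 3,
which is the claimed formula at n = m+1.
By the principle of mathematical induction, the result holds for all n ≥ 1.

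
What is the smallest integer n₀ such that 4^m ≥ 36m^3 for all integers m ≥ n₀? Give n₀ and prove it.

n₀ = 7

At m = 6: 4096 < 7776, so the inequality fails and n₀ ≥ 7. We prove 4^m ≥ 36m^3 for all m ≥ 7.
Base case (m = 7): 4^m = 16384 and 36m^3 = 12348, so 16384 ≥ 12348.
For the inductive step, assume it holds for an arbitrary j ≥ 7, so 4^j ≥ 36j^3.
Then 4^(j + 1) = 4·(4^j) ≥ 4·(36j^3).
Also, for j ≥ 7 we have 4·(36j^3) ≥ 36(j+1)^3, since 4 ≥ (1 + 1/j)^3 for all j ≥ 7.
Combining, 4^(j + 1) ≥ 36(j+1)^3.
This completes the induction.
Hence the smallest such n₀ is 7.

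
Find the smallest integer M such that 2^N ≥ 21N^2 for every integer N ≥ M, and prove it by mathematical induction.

M = 12

At N = 11: 2048 < 2541, so the inequality fails and M ≥ 12. We prove 2^N ≥ 21N^2 for all N ≥ 12.
For the base case N = 12: 2^N = 4096 and 21N^2 = 3024, so 4096 ≥ 3024.
Inductive step: suppose the statement holds for some p ≥ 12, so 2^p ≥ 21p^2.
Then 2^(p + 1) = 2·(2^p) ≥ 2·(21p^2).
Also, for p ≥ 12 we have 2·(21p^2) ≥ 21(p+1)^2, since 2 ≥ (1 + 1/p)^2 for all p ≥ 12.
Combining, 2^(p + 1) ≥ 21(p+1)^2.
By the principle of mathematical induction, the result holds for all N ≥ 12.
Hence the smallest such M is 12.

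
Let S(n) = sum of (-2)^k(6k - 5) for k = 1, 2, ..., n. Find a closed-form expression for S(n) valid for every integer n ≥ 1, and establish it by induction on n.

We claim S(n) = 2(-2)^n(2n - 1) + 2 for all n ≥ 1.
When n = 1: S(1) = -2, and the closed form gives -2. They agree.
Inductive step: assume the claim holds for n = k, so S(k) = 2(-2)^k(2k - 1) + 2.
Then S(k+1) = S(k) + ((-2)^(k + 1)(6k + 1)) = (2(-2)^k(2k - 1) + 2) + ((-2)^(k + 1)(6k + 1)).
Simplifying, S(k+1) = -8(-2)^k·k - 4(-2)^k + 2 = 2(-2)^(k+1)(2(k+1) - 1) + 2,
which is the closed form with n = k+1.
By the principle of mathematical induction, the result holds for all n ≥ 1.

S(n) = 2(-2)^n(2n - 1) + 2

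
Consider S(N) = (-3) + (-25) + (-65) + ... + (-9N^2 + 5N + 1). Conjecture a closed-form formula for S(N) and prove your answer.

S(N) = -N(3N^2 + 2N - 2)

We claim S(N) = -N(3N^2 + 2N - 2) for all N ≥ 1.
When N = 1: S(1) = -3, and the closed form gives -3. They agree.
For the inductive step, assume it holds for an arbitrary k ≥ 1, so S(k) = k(-3k^2 - 2k + 2).
Then S(k+1) = S(k) + (5k - 9(k + 1)^2 + 6) = (k(-3k^2 - 2k + 2)) + (5k - 9(k + 1)^2 + 6).
Simplifying, S(k+1) = -(k + 1)(3k^2 + 8k + 3) = -(k+1)(3(k+1)^2 + 2(k+1) - 2),
which is the closed form with N = k+1.
This completes the induction.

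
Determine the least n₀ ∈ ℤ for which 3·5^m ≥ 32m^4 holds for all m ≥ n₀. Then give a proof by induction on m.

n₀ = 6

At m = 5: 9375 < 20000, so the inequality fails and n₀ ≥ 6. We prove 3·5^m ≥ 32m^4 for all m ≥ 6.
Base step (m = 6): 3·5^m = 46875 and 32m^4 = 41472, so 46875 ≥ 41472.
Suppose the result is true for m = r, so 3·5^r ≥ 32r^4.
Then 3·5^(r + 1) = 5·(3·5^r) ≥ 5·(32r^4).
Also, for r ≥ 6 we have 5·(32r^4) ≥ 32(r+1)^4, since 5 ≥ (1 + 1/r)^4 for all r ≥ 6.
Combining, 3·5^(r + 1) ≥ 32(r+1)^4.
This completes the induction.
Hence the smallest such n₀ is 6.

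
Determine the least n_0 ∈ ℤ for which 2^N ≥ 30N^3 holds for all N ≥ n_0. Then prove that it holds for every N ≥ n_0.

At N = 17: 131072 < 147390, so the inequality fails and n_0 ≥ 18. We prove 2^N ≥ 30N^3 for all N ≥ 18.
Base step (N = 18): 2^N = 262144 and 30N^3 = 174960, so 262144 ≥ 174960.
For the inductive step, assume it holds for an arbitrary p ≥ 18, so 2^p ≥ 30p^3.
Then 2^(p + 1) = 2·(2^p) ≥ 2·(30p^3).
Also, for p ≥ 18 we have 2·(30p^3) ≥ 30(p+1)^3, since 2 ≥ (1 + 1/p)^3 for all p ≥ 18.
Combining, 2^(p + 1) ≥ 30(p+1)^3.
By the principle of mathematical induction, the result holds for all N ≥ 18.
Hence the smallest such n_0 is 18.

n_0 = 18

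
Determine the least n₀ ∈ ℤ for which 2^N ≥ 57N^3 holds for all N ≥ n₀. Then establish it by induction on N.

n₀ = 19

At N = 18: 262144 < 332424, so the inequality fails and n₀ ≥ 19. We prove 2^N ≥ 57N^3 for all N ≥ 19.
For the base case N = 19: 2^N = 524288 and 57N^3 = 390963, so 524288 ≥ 390963.
Inductive step: assume the claim holds for N = r, so 2^r ≥ 57r^3.
Then 2^(r + 1) = 2·(2^r) ≥ 2·(57r^3).
Also, for r ≥ 19 we have 2·(57r^3) ≥ 57(r+1)^3, since 2 ≥ (1 + 1/r)^3 for all r ≥ 19.
Combining, 2^(r + 1) ≥ 57(r+1)^3.
Hence, by induction on N, the claim holds for every N ≥ 19.
Hence the smallest such n₀ is 19.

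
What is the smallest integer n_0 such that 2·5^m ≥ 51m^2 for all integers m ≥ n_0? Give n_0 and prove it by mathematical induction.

At m = 3: 250 < 459, so the inequality fails and n_0 ≥ 4. We prove 2·5^m ≥ 51m^2 for all m ≥ 4.
For the base case m = 4: 2·5^m = 1250 and 51m^2 = 816, so 1250 ≥ 816.
Inductive step: suppose the statement holds for some r ≥ 4, so 2·5^r ≥ 51r^2.
Then 2·5^(r + 1) = 5·(2·5^r) ≥ 5·(51r^2).
Also, for r ≥ 4 we have 5·(51r^2) ≥ 51(r+1)^2, since 5 ≥ (1 + 1/r)^2 for all r ≥ 4.
Combining, 2·5^(r + 1) ≥ 51(r+1)^2.
Hence, by induction on m, the claim holds for every m ≥ 4.
Hence the smallest such n_0 is 4.

n_0 = 4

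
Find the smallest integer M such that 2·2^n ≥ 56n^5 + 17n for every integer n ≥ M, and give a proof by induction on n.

M = 30

At n = 29: 1073741824 < 1148624837, so the inequality fails and M ≥ 30. We prove 2·2^n ≥ 56n^5 + 17n for all n ≥ 30.
For the base case n = 30: 2·2^n = 2147483648 and 56n^5 + 17n = 1360800510, so 2147483648 ≥ 1360800510.
Inductive step: suppose the statement holds for some m ≥ 30, so 2·2^m ≥ 56m^5 + 17m.
Then 2·2^(m + 1) = 2·(2·2^m) ≥ 2·(56m^5 + 17m).
Also, for m ≥ 30 we have 2·(56m^5 + 17m) ≥ 56(m+1)^5 + 17(m+1), since 2·(56m^5 + 17m) − (56(m+1)^5 + 17(m+1)) = 56m^5 - 280m^4 - 560m^3 - 560m^2 - 263m - 73, which is nonnegative for all m ≥ 30.
Combining, 2·2^(m + 1) ≥ 56(m+1)^5 + 17(m+1).
This completes the induction.
Hence the smallest such M is 30.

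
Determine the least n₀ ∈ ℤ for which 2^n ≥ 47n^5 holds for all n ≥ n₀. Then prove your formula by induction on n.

n₀ = 31

At n = 30: 1073741824 < 1142100000, so the inequality fails and n₀ ≥ 31. We prove 2^n ≥ 47n^5 for all n ≥ 31.
Base case (n = 31): 2^n = 2147483648 and 47n^5 = 1345570097, so 2147483648 ≥ 1345570097.
Inductive step: assume the claim holds for n = m, so 2^m ≥ 47m^5.
Then 2^(m + 1) = 2·(2^m) ≥ 2·(47m^5).
Also, for m ≥ 31 we have 2·(47m^5) ≥ 47(m+1)^5, since 2 ≥ (1 + 1/m)^5 for all m ≥ 31.
Combining, 2^(m + 1) ≥ 47(m+1)^5.
This completes the induction.
Hence the smallest such n₀ is 31.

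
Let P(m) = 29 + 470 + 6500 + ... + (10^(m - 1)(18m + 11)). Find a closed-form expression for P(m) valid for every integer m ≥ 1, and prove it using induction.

P(m) = 10^m(2m + 1) - 1

We claim P(m) = 10^m(2m + 1) - 1 for all m ≥ 1.
For the base case m = 1: P(1) = 29, and the closed form gives 29. They agree.
Suppose the result is true for m = k, so P(k) = 10^k(2k + 1) - 1.
Then P(k+1) = P(k) + (10^k(18k + 29)) = (10^k(2k + 1) - 1) + (10^k(18k + 29)).
Simplifying, P(k+1) = 20·10^k·k + 30·10^k - 1 = 10^(k+1)(2(k+1) + 1) - 1,
which is the closed form with m = k+1.
This completes the induction.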